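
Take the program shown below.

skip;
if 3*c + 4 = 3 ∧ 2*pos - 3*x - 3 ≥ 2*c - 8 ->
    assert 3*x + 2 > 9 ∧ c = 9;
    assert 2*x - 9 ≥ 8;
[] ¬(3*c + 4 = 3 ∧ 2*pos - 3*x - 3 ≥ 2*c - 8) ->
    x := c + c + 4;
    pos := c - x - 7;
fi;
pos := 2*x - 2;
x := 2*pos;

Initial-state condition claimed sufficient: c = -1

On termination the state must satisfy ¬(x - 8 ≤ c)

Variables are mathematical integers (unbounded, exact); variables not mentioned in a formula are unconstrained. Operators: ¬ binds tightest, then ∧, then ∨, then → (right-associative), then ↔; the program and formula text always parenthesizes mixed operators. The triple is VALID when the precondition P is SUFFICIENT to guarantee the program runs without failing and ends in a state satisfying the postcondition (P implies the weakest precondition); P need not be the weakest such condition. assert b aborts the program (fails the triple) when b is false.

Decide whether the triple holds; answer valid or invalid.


Working backward. After the program, the postcondition ¬(x - 8 ≤ c) must hold; in canonical form it is ¬(x ≤ c + 8).
Before x := 2*pos: ¬(2*pos ≤ c + 8)
Before pos := 2*x - 2: ¬(4*x ≤ c + 12)
Then branch requires 3*x > 7 ∧ c = 9 ∧ 2*x ≥ 17 ∧ (¬(4*x ≤ c + 12)); else branch requires ¬(7*c ≤ -4).
Before the if: ((3*c = -1 ∧ 2*pos ≥ 2*c + 3*x - 5) → (3*x > 7 ∧ c = 9 ∧ 2*x ≥ 17 ∧ (¬(4*x ≤ c + 12)))) ∧ ((¬(3*c = -1 ∧ 2*pos ≥ 2*c + 3*x - 5)) → (¬(7*c ≤ -4)))
Before skip: ((3*c = -1 ∧ 2*pos ≥ 2*c + 3*x - 5) → (3*x > 7 ∧ c = 9 ∧ 2*x ≥ 17 ∧ (¬(4*x ≤ c + 12)))) ∧ ((¬(3*c = -1 ∧ 2*pos ≥ 2*c + 3*x - 5)) → (¬(7*c ≤ -4)))
The weakest precondition is ((3*c = -1 ∧ 2*pos ≥ 2*c + 3*x - 5) → (3*x > 7 ∧ c = 9 ∧ 2*x ≥ 17 ∧ (¬(4*x ≤ c + 12)))) ∧ ((¬(3*c = -1 ∧ 2*pos ≥ 2*c + 3*x - 5)) → (¬(7*c ≤ -4))).
Check whether c = -1 implies it.
Countermodel: at the initial state c = -1, pos = 0, x = 0, the precondition holds but the weakest precondition fails.
Answer: invalid


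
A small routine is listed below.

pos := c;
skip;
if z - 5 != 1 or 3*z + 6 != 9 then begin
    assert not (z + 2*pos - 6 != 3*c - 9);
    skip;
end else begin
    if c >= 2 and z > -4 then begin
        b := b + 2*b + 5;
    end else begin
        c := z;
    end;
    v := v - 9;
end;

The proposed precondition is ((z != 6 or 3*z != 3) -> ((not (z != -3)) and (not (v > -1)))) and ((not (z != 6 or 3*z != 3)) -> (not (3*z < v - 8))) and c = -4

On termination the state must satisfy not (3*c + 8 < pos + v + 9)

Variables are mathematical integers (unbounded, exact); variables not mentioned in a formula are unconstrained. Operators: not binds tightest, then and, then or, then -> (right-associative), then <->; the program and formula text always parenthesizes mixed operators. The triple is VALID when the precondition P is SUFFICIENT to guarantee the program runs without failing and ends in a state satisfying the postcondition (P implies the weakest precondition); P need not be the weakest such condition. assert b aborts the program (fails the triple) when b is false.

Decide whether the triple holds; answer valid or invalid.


Working backward. After the program, the postcondition not (3*c + 8 < pos + v + 9) must hold; in canonical form it is not (3*c < pos + v + 1).
Then branch requires (not (2*pos + z != 3*c - 3)) and (not (3*c < pos + v + 1)); else branch requires ((c >= 2 and z > -4) -> (not (3*c < pos + v - 8))) and ((not (c >= 2 and z > -4)) -> (not (3*z < pos + v - 8))).
Before the if: ((z != 6 or 3*z != 3) -> ((not (2*pos + z != 3*c - 3)) and (not (3*c < pos + v + 1)))) and ((not (z != 6 or 3*z != 3)) -> (((c >= 2 and z > -4) -> (not (3*c < pos + v - 8))) and ((not (c >= 2 and z > -4)) -> (not (3*z < pos + v - 8)))))
Before skip: ((z != 6 or 3*z != 3) -> ((not (2*pos + z != 3*c - 3)) and (not (3*c < pos + v + 1)))) and ((not (z != 6 or 3*z != 3)) -> (((c >= 2 and z > -4) -> (not (3*c < pos + v - 8))) and ((not (c >= 2 and z > -4)) -> (not (3*z < pos + v - 8)))))
Before pos := c: ((z != 6 or 3*z != 3) -> ((not (z != c - 3)) and (not (2*c < v + 1)))) and ((not (z != 6 or 3*z != 3)) -> (((c >= 2 and z > -4) -> (not (2*c < v - 8))) and ((not (c >= 2 and z > -4)) -> (not (3*z < c + v - 8)))))
The weakest precondition is ((z != 6 or 3*z != 3) -> ((not (z != c - 3)) and (not (2*c < v + 1)))) and ((not (z != 6 or 3*z != 3)) -> (((c >= 2 and z > -4) -> (not (2*c < v - 8))) and ((not (c >= 2 and z > -4)) -> (not (3*z < c + v - 8))))).
Check whether ((z != 6 or 3*z != 3) -> ((not (z != -3)) and (not (v > -1)))) and ((not (z != 6 or 3*z != 3)) -> (not (3*z < v - 8))) and c = -4 implies it.
Countermodel: at the initial state c = -4, v = -1, z = -3, the precondition holds but the weakest precondition fails.
Answer: invalid


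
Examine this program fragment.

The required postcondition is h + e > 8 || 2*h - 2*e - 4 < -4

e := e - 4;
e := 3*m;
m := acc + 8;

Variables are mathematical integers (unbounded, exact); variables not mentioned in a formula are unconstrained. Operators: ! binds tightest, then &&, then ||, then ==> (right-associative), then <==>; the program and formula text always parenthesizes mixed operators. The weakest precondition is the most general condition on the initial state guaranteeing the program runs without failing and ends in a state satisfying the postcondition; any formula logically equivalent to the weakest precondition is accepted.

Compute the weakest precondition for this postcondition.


Working backward. After the program, the postcondition h + e > 8 || 2*h - 2*e - 4 < -4 must hold; in canonical form it is e + h > 8 || 2*h < 2*e.
Before m := acc + 8: e + h > 8 || 2*h < 2*e
Before e := 3*m: h + 3*m > 8 || 2*h < 6*m
Before e := e - 4: h + 3*m > 8 || 2*h < 6*m
Answer: WP = h + 3*m > 8 || 2*h < 6*m


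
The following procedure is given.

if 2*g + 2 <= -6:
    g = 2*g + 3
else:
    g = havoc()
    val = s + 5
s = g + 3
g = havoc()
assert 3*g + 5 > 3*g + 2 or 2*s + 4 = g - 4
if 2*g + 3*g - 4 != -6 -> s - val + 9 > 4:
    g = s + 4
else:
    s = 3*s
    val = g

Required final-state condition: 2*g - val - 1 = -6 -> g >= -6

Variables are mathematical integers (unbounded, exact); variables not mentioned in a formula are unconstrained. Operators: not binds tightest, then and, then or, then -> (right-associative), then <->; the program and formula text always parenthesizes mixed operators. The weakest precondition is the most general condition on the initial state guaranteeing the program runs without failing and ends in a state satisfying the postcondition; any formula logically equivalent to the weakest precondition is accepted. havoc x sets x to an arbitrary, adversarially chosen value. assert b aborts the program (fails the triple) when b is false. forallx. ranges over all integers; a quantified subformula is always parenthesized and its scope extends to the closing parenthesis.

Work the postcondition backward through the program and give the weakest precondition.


Working backward. After the program, the postcondition 2*g - val - 1 = -6 -> g >= -6 must hold; in canonical form it is 2*g = val - 5 -> g >= -6.
Then branch requires 2*s = val - 13 -> s >= -10; else branch requires g = -5 -> g >= -6.
Before the if: ((5*g != -2 -> s > val - 5) -> (2*s = val - 13 -> s >= -10)) and ((not (5*g != -2 -> s > val - 5)) -> (g = -5 -> g >= -6))
Before assert 3*g + 5 > 3*g + 2 or 2*s + 4 = g - 4: ((5*g != -2 -> s > val - 5) -> (2*s = val - 13 -> s >= -10)) and ((not (5*g != -2 -> s > val - 5)) -> (g = -5 -> g >= -6))
Before havoc g: forall g_1. (((5*g_1 != -2 -> s > val - 5) -> (2*s = val - 13 -> s >= -10)) and ((not (5*g_1 != -2 -> s > val - 5)) -> (g_1 = -5 -> g_1 >= -6)))
Before s := g + 3: forall g_1. (((5*g_1 != -2 -> g > val - 8) -> (2*g = val - 19 -> g >= -13)) and ((not (5*g_1 != -2 -> g > val - 8)) -> (g_1 = -5 -> g_1 >= -6)))
Then branch requires forall g_1. (((5*g_1 != -2 -> 2*g > val - 11) -> (4*g = val - 25 -> 2*g >= -16)) and ((not (5*g_1 != -2 -> 2*g > val - 11)) -> (g_1 = -5 -> g_1 >= -6))); else branch requires forall g_2. (forall g_1. (((5*g_1 != -2 -> g_2 > s - 3) -> (2*g_2 = s - 14 -> g_2 >= -13)) and ((not (5*g_1 != -2 -> g_2 > s - 3)) -> (g_1 = -5 -> g_1 >= -6)))).
Before the if: (2*g <= -8 -> (forall g_1. (((5*g_1 != -2 -> 2*g > val - 11) -> (4*g = val - 25 -> 2*g >= -16)) and ((not (5*g_1 != -2 -> 2*g > val - 11)) -> (g_1 = -5 -> g_1 >= -6))))) and ((not (2*g <= -8)) -> (forall g_2. (forall g_1. (((5*g_1 != -2 -> g_2 > s - 3) -> (2*g_2 = s - 14 -> g_2 >= -13)) and ((not (5*g_1 != -2 -> g_2 > s - 3)) -> (g_1 = -5 -> g_1 >= -6))))))
Answer: WP = (2*g <= -8 -> (forall g_1. (((5*g_1 != -2 -> 2*g > val - 11) -> (4*g = val - 25 -> 2*g >= -16)) and ((not (5*g_1 != -2 -> 2*g > val - 11)) -> (g_1 = -5 -> g_1 >= -6))))) and ((not (2*g <= -8)) -> (forall g_2. (forall g_1. (((5*g_1 != -2 -> g_2 > s - 3) -> (2*g_2 = s - 14 -> g_2 >= -13)) and ((not (5*g_1 != -2 -> g_2 > s - 3)) -> (g_1 = -5 -> g_1 >= -6))))))


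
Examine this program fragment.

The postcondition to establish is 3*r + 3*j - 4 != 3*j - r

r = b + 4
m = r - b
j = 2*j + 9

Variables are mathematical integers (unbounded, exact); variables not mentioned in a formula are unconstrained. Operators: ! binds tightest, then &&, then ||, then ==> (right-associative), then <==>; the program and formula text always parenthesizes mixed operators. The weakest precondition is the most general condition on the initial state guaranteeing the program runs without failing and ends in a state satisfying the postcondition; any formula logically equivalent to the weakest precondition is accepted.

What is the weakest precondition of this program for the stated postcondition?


Working backward. After the program, the postcondition 3*r + 3*j - 4 != 3*j - r must hold; in canonical form it is 4*r != 4.
Before j := 2*j + 9: 4*r != 4
Before m := r - b: 4*r != 4
Before r := b + 4: 4*b != -12
Answer: WP = 4*b != -12


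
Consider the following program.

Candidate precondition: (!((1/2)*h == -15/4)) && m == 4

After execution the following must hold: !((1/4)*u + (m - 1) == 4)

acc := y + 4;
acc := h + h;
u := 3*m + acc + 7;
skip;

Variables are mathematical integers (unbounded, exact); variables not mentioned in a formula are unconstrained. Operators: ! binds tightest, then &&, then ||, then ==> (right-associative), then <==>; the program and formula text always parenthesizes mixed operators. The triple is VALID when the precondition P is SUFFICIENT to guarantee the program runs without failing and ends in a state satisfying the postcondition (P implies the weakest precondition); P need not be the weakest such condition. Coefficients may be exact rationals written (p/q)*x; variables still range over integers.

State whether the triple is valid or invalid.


Working backward. After the program, the postcondition !((1/4)*u + (m - 1) == 4) must hold; in canonical form it is !(m + (1/4)*u == 5).
Before skip: !(m + (1/4)*u == 5)
Before u := 3*m + acc + 7: !((1/4)*acc + (7/4)*m == 13/4)
Before acc := h + h: !((1/2)*h + (7/4)*m == 13/4)
Before acc := y + 4: !((1/2)*h + (7/4)*m == 13/4)
The weakest precondition is !((1/2)*h + (7/4)*m == 13/4).
Check whether (!((1/2)*h == -15/4)) && m == 4 implies it.
Every state satisfying the precondition satisfies the weakest precondition: the implication holds.
Answer: valid


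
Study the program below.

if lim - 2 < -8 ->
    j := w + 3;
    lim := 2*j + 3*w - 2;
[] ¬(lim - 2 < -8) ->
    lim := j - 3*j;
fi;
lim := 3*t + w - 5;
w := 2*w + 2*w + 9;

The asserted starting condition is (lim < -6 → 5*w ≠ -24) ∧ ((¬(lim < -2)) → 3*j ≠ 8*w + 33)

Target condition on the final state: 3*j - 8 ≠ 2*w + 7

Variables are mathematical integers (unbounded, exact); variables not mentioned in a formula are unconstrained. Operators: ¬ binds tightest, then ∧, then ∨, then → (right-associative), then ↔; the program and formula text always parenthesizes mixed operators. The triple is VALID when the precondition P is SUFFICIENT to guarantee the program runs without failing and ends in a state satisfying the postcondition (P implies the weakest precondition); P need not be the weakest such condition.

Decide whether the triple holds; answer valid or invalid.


Working backward. After the program, the postcondition 3*j - 8 ≠ 2*w + 7 must hold; in canonical form it is 3*j ≠ 2*w + 15.
Before w := 2*w + 2*w + 9: 3*j ≠ 8*w + 33
Before lim := 3*t + w - 5: 3*j ≠ 8*w + 33
Then branch requires 5*w ≠ -24; else branch requires 3*j ≠ 8*w + 33.
Before the if: (lim < -6 → 5*w ≠ -24) ∧ ((¬(lim < -6)) → 3*j ≠ 8*w + 33)
The weakest precondition is (lim < -6 → 5*w ≠ -24) ∧ ((¬(lim < -6)) → 3*j ≠ 8*w + 33).
Check whether (lim < -6 → 5*w ≠ -24) ∧ ((¬(lim < -2)) → 3*j ≠ 8*w + 33) implies it.
Countermodel: at the initial state j = -5, lim = -3, w = -6, the precondition holds but the weakest precondition fails.
Answer: invalid


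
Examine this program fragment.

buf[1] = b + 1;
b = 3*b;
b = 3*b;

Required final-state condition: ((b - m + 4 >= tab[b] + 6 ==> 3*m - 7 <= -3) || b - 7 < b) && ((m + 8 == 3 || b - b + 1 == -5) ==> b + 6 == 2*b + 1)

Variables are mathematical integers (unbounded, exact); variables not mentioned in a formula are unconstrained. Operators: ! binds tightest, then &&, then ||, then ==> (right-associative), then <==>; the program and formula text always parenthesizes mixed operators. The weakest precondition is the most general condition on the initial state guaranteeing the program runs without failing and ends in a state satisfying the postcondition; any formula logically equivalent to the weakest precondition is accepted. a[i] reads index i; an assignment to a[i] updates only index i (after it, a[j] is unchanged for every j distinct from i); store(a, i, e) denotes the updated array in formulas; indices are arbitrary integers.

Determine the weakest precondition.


Working backward. After the program, the postcondition ((b - m + 4 >= tab[b] + 6 ==> 3*m - 7 <= -3) || b - 7 < b) && ((m + 8 == 3 || b - b + 1 == -5) ==> b + 6 == 2*b + 1) must hold; in canonical form it is m == -5 ==> b == 5.
Before b := 3*b: m == -5 ==> 3*b == 5
Before b := 3*b: m == -5 ==> 9*b == 5
Before buf[1] := b + 1: m == -5 ==> 9*b == 5
Answer: WP = m == -5 ==> 9*b == 5


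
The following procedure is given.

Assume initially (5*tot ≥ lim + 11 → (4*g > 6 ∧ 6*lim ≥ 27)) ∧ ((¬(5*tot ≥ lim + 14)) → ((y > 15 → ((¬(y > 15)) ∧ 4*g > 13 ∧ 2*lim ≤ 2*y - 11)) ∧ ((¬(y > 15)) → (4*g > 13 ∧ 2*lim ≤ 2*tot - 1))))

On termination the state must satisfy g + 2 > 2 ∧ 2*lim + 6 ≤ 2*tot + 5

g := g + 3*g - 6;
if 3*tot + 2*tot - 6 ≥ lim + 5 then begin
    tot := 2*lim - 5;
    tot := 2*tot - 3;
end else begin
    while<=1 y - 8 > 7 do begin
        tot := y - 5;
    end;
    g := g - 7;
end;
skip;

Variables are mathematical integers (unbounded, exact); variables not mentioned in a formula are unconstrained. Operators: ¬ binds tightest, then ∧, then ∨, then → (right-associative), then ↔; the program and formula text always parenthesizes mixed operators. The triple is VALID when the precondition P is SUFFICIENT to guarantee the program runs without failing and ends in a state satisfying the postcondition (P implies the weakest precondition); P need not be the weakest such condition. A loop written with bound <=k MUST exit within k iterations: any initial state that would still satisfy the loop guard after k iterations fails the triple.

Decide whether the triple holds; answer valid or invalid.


Working backward. After the program, the postcondition g + 2 > 2 ∧ 2*lim + 6 ≤ 2*tot + 5 must hold; in canonical form it is g > 0 ∧ 2*lim ≤ 2*tot - 1.
Before skip: g > 0 ∧ 2*lim ≤ 2*tot - 1
Then branch requires g > 0 ∧ 6*lim ≥ 27; else branch requires (y > 15 → ((¬(y > 15)) ∧ g > 7 ∧ 2*lim ≤ 2*y - 11)) ∧ ((¬(y > 15)) → (g > 7 ∧ 2*lim ≤ 2*tot - 1)).
Before the if: (5*tot ≥ lim + 11 → (g > 0 ∧ 6*lim ≥ 27)) ∧ ((¬(5*tot ≥ lim + 11)) → ((y > 15 → ((¬(y > 15)) ∧ g > 7 ∧ 2*lim ≤ 2*y - 11)) ∧ ((¬(y > 15)) → (g > 7 ∧ 2*lim ≤ 2*tot - 1))))
Before g := g + 3*g - 6: (5*tot ≥ lim + 11 → (4*g > 6 ∧ 6*lim ≥ 27)) ∧ ((¬(5*tot ≥ lim + 11)) → ((y > 15 → ((¬(y > 15)) ∧ 4*g > 13 ∧ 2*lim ≤ 2*y - 11)) ∧ ((¬(y > 15)) → (4*g > 13 ∧ 2*lim ≤ 2*tot - 1))))
The weakest precondition is (5*tot ≥ lim + 11 → (4*g > 6 ∧ 6*lim ≥ 27)) ∧ ((¬(5*tot ≥ lim + 11)) → ((y > 15 → ((¬(y > 15)) ∧ 4*g > 13 ∧ 2*lim ≤ 2*y - 11)) ∧ ((¬(y > 15)) → (4*g > 13 ∧ 2*lim ≤ 2*tot - 1)))).
Check whether (5*tot ≥ lim + 11 → (4*g > 6 ∧ 6*lim ≥ 27)) ∧ ((¬(5*tot ≥ lim + 14)) → ((y > 15 → ((¬(y > 15)) ∧ 4*g > 13 ∧ 2*lim ≤ 2*y - 11)) ∧ ((¬(y > 15)) → (4*g > 13 ∧ 2*lim ≤ 2*tot - 1)))) implies it.
Every state satisfying the precondition satisfies the weakest precondition: the implication holds.
Answer: valid


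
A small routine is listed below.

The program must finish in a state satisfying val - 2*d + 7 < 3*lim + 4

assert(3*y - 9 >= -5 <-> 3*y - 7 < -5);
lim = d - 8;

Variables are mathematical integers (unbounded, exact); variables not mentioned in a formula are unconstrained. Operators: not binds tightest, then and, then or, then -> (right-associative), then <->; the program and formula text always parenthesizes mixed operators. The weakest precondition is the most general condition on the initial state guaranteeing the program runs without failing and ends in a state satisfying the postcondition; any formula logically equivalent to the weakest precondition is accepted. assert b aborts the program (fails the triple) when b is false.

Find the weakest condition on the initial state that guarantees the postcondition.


Working backward. After the program, the postcondition val - 2*d + 7 < 3*lim + 4 must hold; in canonical form it is val < 2*d + 3*lim - 3.
Before lim := d - 8: val < 5*d - 27
Before assert 3*y - 9 >= -5 <-> 3*y - 7 < -5: (3*y >= 4 <-> 3*y < 2) and val < 5*d - 27
Answer: WP = (3*y >= 4 <-> 3*y < 2) and val < 5*d - 27


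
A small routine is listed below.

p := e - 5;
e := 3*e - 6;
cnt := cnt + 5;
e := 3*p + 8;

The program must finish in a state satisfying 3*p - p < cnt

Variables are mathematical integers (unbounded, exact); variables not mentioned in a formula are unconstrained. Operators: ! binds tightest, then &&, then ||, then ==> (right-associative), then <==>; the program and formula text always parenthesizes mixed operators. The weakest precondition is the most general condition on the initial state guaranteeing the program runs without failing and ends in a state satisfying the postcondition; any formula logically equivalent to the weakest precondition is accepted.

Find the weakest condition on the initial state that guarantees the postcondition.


Working backward. After the program, the postcondition 3*p - p < cnt must hold; in canonical form it is 2*p < cnt.
Before e := 3*p + 8: 2*p < cnt
Before cnt := cnt + 5: 2*p < cnt + 5
Before e := 3*e - 6: 2*p < cnt + 5
Before p := e - 5: 2*e < cnt + 15
Answer: WP = 2*e < cnt + 15


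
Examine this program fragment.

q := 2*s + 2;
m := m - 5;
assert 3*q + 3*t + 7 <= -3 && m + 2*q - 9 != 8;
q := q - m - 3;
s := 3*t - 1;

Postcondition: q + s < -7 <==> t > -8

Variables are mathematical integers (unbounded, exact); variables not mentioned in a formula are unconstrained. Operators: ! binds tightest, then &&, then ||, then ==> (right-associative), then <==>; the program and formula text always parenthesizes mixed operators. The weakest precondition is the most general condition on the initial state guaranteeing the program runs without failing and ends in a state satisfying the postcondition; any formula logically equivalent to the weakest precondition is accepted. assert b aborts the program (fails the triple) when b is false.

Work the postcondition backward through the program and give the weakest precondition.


Working backward. After the program, q + s < -7 <==> t > -8 must hold.
Before s := 3*t - 1: q + 3*t < -6 <==> t > -8
Before q := q - m - 3: q + 3*t < m - 3 <==> t > -8
Before assert 3*q + 3*t + 7 <= -3 && m + 2*q - 9 != 8: 3*q + 3*t <= -10 && m + 2*q != 17 && (q + 3*t < m - 3 <==> t > -8)
Before m := m - 5: 3*q + 3*t <= -10 && m + 2*q != 22 && (q + 3*t < m - 8 <==> t > -8)
Before q := 2*s + 2: 6*s + 3*t <= -16 && m + 4*s != 18 && (2*s + 3*t < m - 10 <==> t > -8)
Answer: WP = 6*s + 3*t <= -16 && m + 4*s != 18 && (2*s + 3*t < m - 10 <==> t > -8)


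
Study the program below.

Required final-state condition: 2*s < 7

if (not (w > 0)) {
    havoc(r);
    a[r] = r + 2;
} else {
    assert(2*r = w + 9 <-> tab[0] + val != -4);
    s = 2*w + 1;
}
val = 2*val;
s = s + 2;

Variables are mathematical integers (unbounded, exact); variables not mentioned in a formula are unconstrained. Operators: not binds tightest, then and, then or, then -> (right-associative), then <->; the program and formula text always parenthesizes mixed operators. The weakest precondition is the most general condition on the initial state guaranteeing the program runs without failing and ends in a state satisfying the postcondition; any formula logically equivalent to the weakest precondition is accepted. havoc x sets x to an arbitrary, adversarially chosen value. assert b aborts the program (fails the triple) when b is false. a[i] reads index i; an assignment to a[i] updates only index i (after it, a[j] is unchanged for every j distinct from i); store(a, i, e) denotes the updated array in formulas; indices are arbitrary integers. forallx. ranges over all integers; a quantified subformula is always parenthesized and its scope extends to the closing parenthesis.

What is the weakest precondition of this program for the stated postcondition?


Working backward. After the program, 2*s < 7 must hold.
Before s := s + 2: 2*s < 3
Before val := 2*val: 2*s < 3
Then branch requires 2*s < 3; else branch requires (2*r = w + 9 <-> tab[0] + val != -4) and 4*w < 1.
Before the if: ((not (w > 0)) -> 2*s < 3) and (w > 0 -> ((2*r = w + 9 <-> tab[0] + val != -4) and 4*w < 1))
Answer: WP = ((not (w > 0)) -> 2*s < 3) and (w > 0 -> ((2*r = w + 9 <-> tab[0] + val != -4) and 4*w < 1))


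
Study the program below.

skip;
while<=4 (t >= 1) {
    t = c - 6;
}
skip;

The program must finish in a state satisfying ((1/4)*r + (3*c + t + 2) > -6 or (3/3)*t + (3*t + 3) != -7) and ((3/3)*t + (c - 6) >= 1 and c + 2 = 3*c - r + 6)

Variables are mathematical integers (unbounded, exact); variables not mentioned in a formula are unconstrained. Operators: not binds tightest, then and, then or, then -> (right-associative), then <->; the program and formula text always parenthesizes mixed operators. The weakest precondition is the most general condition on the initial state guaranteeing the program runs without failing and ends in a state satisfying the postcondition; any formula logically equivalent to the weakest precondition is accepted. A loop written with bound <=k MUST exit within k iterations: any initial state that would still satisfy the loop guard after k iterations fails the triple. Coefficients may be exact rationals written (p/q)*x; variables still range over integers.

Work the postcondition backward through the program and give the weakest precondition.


Working backward. After the program, the postcondition ((1/4)*r + (3*c + t + 2) > -6 or (3/3)*t + (3*t + 3) != -7) and ((3/3)*t + (c - 6) >= 1 and c + 2 = 3*c - r + 6) must hold; in canonical form it is (3*c + (1/4)*r + t > -8 or 4*t != -10) and c + t >= 7 and r = 2*c + 4.
Before skip: (3*c + (1/4)*r + t > -8 or 4*t != -10) and c + t >= 7 and r = 2*c + 4
Before the loop (bound <=4), unroll the exhaustion recursion (WP_0 = exit-now case; WP_j = one more guarded iteration, up to j = 4):
  WP_0: (not (t >= 1)) and (3*c + (1/4)*r + t > -8 or 4*t != -10) and c + t >= 7 and r = 2*c + 4
  WP_1: (t >= 1 -> ((not (c >= 7)) and (4*c + (1/4)*r > -2 or 4*c != 14) and 2*c >= 13 and r = 2*c + 4)) and ((not (t >= 1)) -> ((3*c + (1/4)*r + t > -8 or 4*t != -10) and c + t >= 7 and r = 2*c + 4))
  WP_2: (t >= 1 -> ((c >= 7 -> ((not (c >= 7)) and (4*c + (1/4)*r > -2 or 4*c != 14) and 2*c >= 13 and r = 2*c + 4)) and ((not (c >= 7)) -> ((4*c + (1/4)*r > -2 or 4*c != 14) and 2*c >= 13 and r = 2*c + 4)))) and ((not (t >= 1)) -> ((3*c + (1/4)*r + t > -8 or 4*t != -10) and c + t >= 7 and r = 2*c + 4))
  WP_3: (t >= 1 -> ((c >= 7 -> ((c >= 7 -> ((not (c >= 7)) and (4*c + (1/4)*r > -2 or 4*c != 14) and 2*c >= 13 and r = 2*c + 4)) and ((not (c >= 7)) -> ((4*c + (1/4)*r > -2 or 4*c != 14) and 2*c >= 13 and r = 2*c + 4)))) and ((not (c >= 7)) -> ((4*c + (1/4)*r > -2 or 4*c != 14) and 2*c >= 13 and r = 2*c + 4)))) and ((not (t >= 1)) -> ((3*c + (1/4)*r + t > -8 or 4*t != -10) and c + t >= 7 and r = 2*c + 4))
  WP_4: (t >= 1 -> ((c >= 7 -> ((c >= 7 -> ((c >= 7 -> ((not (c >= 7)) and (4*c + (1/4)*r > -2 or 4*c != 14) and 2*c >= 13 and r = 2*c + 4)) and ((not (c >= 7)) -> ((4*c + (1/4)*r > -2 or 4*c != 14) and 2*c >= 13 and r = 2*c + 4)))) and ((not (c >= 7)) -> ((4*c + (1/4)*r > -2 or 4*c != 14) and 2*c >= 13 and r = 2*c + 4)))) and ((not (c >= 7)) -> ((4*c + (1/4)*r > -2 or 4*c != 14) and 2*c >= 13 and r = 2*c + 4)))) and ((not (t >= 1)) -> ((3*c + (1/4)*r + t > -8 or 4*t != -10) and c + t >= 7 and r = 2*c + 4))
So before the loop: (t >= 1 -> ((c >= 7 -> ((c >= 7 -> ((c >= 7 -> ((not (c >= 7)) and (4*c + (1/4)*r > -2 or 4*c != 14) and 2*c >= 13 and r = 2*c + 4)) and ((not (c >= 7)) -> ((4*c + (1/4)*r > -2 or 4*c != 14) and 2*c >= 13 and r = 2*c + 4)))) and ((not (c >= 7)) -> ((4*c + (1/4)*r > -2 or 4*c != 14) and 2*c >= 13 and r = 2*c + 4)))) and ((not (c >= 7)) -> ((4*c + (1/4)*r > -2 or 4*c != 14) and 2*c >= 13 and r = 2*c + 4)))) and ((not (t >= 1)) -> ((3*c + (1/4)*r + t > -8 or 4*t != -10) and c + t >= 7 and r = 2*c + 4))
Before skip: (t >= 1 -> ((c >= 7 -> ((c >= 7 -> ((c >= 7 -> ((not (c >= 7)) and (4*c + (1/4)*r > -2 or 4*c != 14) and 2*c >= 13 and r = 2*c + 4)) and ((not (c >= 7)) -> ((4*c + (1/4)*r > -2 or 4*c != 14) and 2*c >= 13 and r = 2*c + 4)))) and ((not (c >= 7)) -> ((4*c + (1/4)*r > -2 or 4*c != 14) and 2*c >= 13 and r = 2*c + 4)))) and ((not (c >= 7)) -> ((4*c + (1/4)*r > -2 or 4*c != 14) and 2*c >= 13 and r = 2*c + 4)))) and ((not (t >= 1)) -> ((3*c + (1/4)*r + t > -8 or 4*t != -10) and c + t >= 7 and r = 2*c + 4))
Answer: WP = (t >= 1 -> ((c >= 7 -> ((c >= 7 -> ((c >= 7 -> ((not (c >= 7)) and (4*c + (1/4)*r > -2 or 4*c != 14) and 2*c >= 13 and r = 2*c + 4)) and ((not (c >= 7)) -> ((4*c + (1/4)*r > -2 or 4*c != 14) and 2*c >= 13 and r = 2*c + 4)))) and ((not (c >= 7)) -> ((4*c + (1/4)*r > -2 or 4*c != 14) and 2*c >= 13 and r = 2*c + 4)))) and ((not (c >= 7)) -> ((4*c + (1/4)*r > -2 or 4*c != 14) and 2*c >= 13 and r = 2*c + 4)))) and ((not (t >= 1)) -> ((3*c + (1/4)*r + t > -8 or 4*t != -10) and c + t >= 7 and r = 2*c + 4))


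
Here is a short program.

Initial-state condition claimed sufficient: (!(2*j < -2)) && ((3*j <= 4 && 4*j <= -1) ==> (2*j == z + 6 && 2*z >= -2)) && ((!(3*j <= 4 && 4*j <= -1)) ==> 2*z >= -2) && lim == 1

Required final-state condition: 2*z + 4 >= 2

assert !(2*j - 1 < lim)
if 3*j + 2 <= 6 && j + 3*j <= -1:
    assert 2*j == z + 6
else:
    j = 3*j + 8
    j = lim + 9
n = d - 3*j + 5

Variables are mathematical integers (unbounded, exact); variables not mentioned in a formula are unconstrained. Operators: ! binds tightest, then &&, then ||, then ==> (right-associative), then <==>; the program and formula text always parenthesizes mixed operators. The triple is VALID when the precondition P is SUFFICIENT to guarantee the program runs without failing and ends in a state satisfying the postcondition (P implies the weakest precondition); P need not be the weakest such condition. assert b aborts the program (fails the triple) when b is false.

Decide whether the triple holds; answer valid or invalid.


Working backward. After the program, the postcondition 2*z + 4 >= 2 must hold; in canonical form it is 2*z >= -2.
Before n := d - 3*j + 5: 2*z >= -2
Then branch requires 2*j == z + 6 && 2*z >= -2; else branch requires 2*z >= -2.
Before the if: ((3*j <= 4 && 4*j <= -1) ==> (2*j == z + 6 && 2*z >= -2)) && ((!(3*j <= 4 && 4*j <= -1)) ==> 2*z >= -2)
Before assert !(2*j - 1 < lim): (!(2*j < lim + 1)) && ((3*j <= 4 && 4*j <= -1) ==> (2*j == z + 6 && 2*z >= -2)) && ((!(3*j <= 4 && 4*j <= -1)) ==> 2*z >= -2)
The weakest precondition is (!(2*j < lim + 1)) && ((3*j <= 4 && 4*j <= -1) ==> (2*j == z + 6 && 2*z >= -2)) && ((!(3*j <= 4 && 4*j <= -1)) ==> 2*z >= -2).
Check whether (!(2*j < -2)) && ((3*j <= 4 && 4*j <= -1) ==> (2*j == z + 6 && 2*z >= -2)) && ((!(3*j <= 4 && 4*j <= -1)) ==> 2*z >= -2) && lim == 1 implies it.
Countermodel: at the initial state j = 0, lim = 1, z = 0, the precondition holds but the weakest precondition fails.
Answer: invalid


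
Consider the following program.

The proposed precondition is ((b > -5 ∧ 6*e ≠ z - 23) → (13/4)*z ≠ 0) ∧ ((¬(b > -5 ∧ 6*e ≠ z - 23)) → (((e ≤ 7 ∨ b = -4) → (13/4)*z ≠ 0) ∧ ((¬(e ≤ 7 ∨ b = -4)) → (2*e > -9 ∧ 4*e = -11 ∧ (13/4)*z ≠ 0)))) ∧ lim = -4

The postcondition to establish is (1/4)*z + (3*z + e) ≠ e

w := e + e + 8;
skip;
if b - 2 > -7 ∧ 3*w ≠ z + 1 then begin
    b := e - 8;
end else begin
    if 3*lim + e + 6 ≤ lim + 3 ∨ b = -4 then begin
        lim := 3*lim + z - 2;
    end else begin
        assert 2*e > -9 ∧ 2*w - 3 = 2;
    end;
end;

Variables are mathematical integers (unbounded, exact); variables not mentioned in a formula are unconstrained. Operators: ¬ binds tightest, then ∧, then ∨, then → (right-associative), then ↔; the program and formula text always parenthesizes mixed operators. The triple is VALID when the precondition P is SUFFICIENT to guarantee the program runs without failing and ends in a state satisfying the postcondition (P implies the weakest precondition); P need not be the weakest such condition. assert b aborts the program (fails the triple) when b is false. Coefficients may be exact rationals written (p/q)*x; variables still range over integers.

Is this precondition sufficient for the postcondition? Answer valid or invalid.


Working backward. After the program, the postcondition (1/4)*z + (3*z + e) ≠ e must hold; in canonical form it is (13/4)*z ≠ 0.
Then branch requires (13/4)*z ≠ 0; else branch requires ((e + 2*lim ≤ -3 ∨ b = -4) → (13/4)*z ≠ 0) ∧ ((¬(e + 2*lim ≤ -3 ∨ b = -4)) → (2*e > -9 ∧ 2*w = 5 ∧ (13/4)*z ≠ 0)).
Before the if: ((b > -5 ∧ 3*w ≠ z + 1) → (13/4)*z ≠ 0) ∧ ((¬(b > -5 ∧ 3*w ≠ z + 1)) → (((e + 2*lim ≤ -3 ∨ b = -4) → (13/4)*z ≠ 0) ∧ ((¬(e + 2*lim ≤ -3 ∨ b = -4)) → (2*e > -9 ∧ 2*w = 5 ∧ (13/4)*z ≠ 0))))
Before skip: ((b > -5 ∧ 3*w ≠ z + 1) → (13/4)*z ≠ 0) ∧ ((¬(b > -5 ∧ 3*w ≠ z + 1)) → (((e + 2*lim ≤ -3 ∨ b = -4) → (13/4)*z ≠ 0) ∧ ((¬(e + 2*lim ≤ -3 ∨ b = -4)) → (2*e > -9 ∧ 2*w = 5 ∧ (13/4)*z ≠ 0))))
Before w := e + e + 8: ((b > -5 ∧ 6*e ≠ z - 23) → (13/4)*z ≠ 0) ∧ ((¬(b > -5 ∧ 6*e ≠ z - 23)) → (((e + 2*lim ≤ -3 ∨ b = -4) → (13/4)*z ≠ 0) ∧ ((¬(e + 2*lim ≤ -3 ∨ b = -4)) → (2*e > -9 ∧ 4*e = -11 ∧ (13/4)*z ≠ 0))))
The weakest precondition is ((b > -5 ∧ 6*e ≠ z - 23) → (13/4)*z ≠ 0) ∧ ((¬(b > -5 ∧ 6*e ≠ z - 23)) → (((e + 2*lim ≤ -3 ∨ b = -4) → (13/4)*z ≠ 0) ∧ ((¬(e + 2*lim ≤ -3 ∨ b = -4)) → (2*e > -9 ∧ 4*e = -11 ∧ (13/4)*z ≠ 0)))).
Check whether ((b > -5 ∧ 6*e ≠ z - 23) → (13/4)*z ≠ 0) ∧ ((¬(b > -5 ∧ 6*e ≠ z - 23)) → (((e ≤ 7 ∨ b = -4) → (13/4)*z ≠ 0) ∧ ((¬(e ≤ 7 ∨ b = -4)) → (2*e > -9 ∧ 4*e = -11 ∧ (13/4)*z ≠ 0)))) ∧ lim = -4 implies it.
Countermodel: at the initial state b = -5, e = 6, lim = -4, z = -1, the precondition holds but the weakest precondition fails.
Answer: invalid


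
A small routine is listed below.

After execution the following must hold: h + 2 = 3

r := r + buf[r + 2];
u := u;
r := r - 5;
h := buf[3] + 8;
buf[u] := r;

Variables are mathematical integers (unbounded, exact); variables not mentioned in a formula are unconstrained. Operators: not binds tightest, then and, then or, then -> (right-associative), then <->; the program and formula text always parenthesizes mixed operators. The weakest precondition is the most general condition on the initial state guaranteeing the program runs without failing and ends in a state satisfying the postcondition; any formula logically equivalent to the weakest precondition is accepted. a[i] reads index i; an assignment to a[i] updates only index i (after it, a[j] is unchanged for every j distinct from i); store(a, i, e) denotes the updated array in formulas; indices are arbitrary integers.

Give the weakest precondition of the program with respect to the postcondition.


Working backward. After the program, the postcondition h + 2 = 3 must hold; in canonical form it is h = 1.
Before buf[u] := r: h = 1
Before h := buf[3] + 8: buf[3] = -7
Before r := r - 5: buf[3] = -7
Before u := u: buf[3] = -7
Before r := r + buf[r + 2]: buf[3] = -7
Answer: WP = buf[3] = -7


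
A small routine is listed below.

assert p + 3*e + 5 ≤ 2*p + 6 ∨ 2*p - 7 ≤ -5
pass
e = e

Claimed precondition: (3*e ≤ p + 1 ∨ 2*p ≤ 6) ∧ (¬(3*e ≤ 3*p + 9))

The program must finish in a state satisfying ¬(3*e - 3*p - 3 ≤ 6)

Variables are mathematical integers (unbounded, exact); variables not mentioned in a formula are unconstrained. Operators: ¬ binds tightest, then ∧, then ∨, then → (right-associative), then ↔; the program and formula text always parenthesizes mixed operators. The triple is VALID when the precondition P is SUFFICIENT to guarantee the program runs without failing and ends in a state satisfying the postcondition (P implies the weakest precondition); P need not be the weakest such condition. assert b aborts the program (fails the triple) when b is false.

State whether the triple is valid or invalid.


Working backward. After the program, the postcondition ¬(3*e - 3*p - 3 ≤ 6) must hold; in canonical form it is ¬(3*e ≤ 3*p + 9).
Before e := e: ¬(3*e ≤ 3*p + 9)
Before skip: ¬(3*e ≤ 3*p + 9)
Before assert p + 3*e + 5 ≤ 2*p + 6 ∨ 2*p - 7 ≤ -5: (3*e ≤ p + 1 ∨ 2*p ≤ 2) ∧ (¬(3*e ≤ 3*p + 9))
The weakest precondition is (3*e ≤ p + 1 ∨ 2*p ≤ 2) ∧ (¬(3*e ≤ 3*p + 9)).
Check whether (3*e ≤ p + 1 ∨ 2*p ≤ 6) ∧ (¬(3*e ≤ 3*p + 9)) implies it.
Countermodel: at the initial state e = 7, p = 3, the precondition holds but the weakest precondition fails.
Answer: invalid


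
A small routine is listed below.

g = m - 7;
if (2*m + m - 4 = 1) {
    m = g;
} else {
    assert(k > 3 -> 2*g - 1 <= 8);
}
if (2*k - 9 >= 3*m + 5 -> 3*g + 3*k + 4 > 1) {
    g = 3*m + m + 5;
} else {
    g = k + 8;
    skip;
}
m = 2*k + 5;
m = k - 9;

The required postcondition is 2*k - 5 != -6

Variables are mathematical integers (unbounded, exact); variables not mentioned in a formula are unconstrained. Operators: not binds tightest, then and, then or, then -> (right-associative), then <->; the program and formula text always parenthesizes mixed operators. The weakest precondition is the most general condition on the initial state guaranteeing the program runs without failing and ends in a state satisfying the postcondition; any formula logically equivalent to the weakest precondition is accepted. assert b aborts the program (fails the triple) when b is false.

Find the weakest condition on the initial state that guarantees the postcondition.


Working backward. After the program, the postcondition 2*k - 5 != -6 must hold; in canonical form it is 2*k != -1.
Before m := k - 9: 2*k != -1
Before m := 2*k + 5: 2*k != -1
Then branch requires 2*k != -1; else branch requires 2*k != -1.
Before the if: ((2*k >= 3*m + 14 -> 3*g + 3*k > -3) -> 2*k != -1) and ((not (2*k >= 3*m + 14 -> 3*g + 3*k > -3)) -> 2*k != -1)
Then branch requires ((2*k >= 3*g + 14 -> 3*g + 3*k > -3) -> 2*k != -1) and ((not (2*k >= 3*g + 14 -> 3*g + 3*k > -3)) -> 2*k != -1); else branch requires (k > 3 -> 2*g <= 9) and ((2*k >= 3*m + 14 -> 3*g + 3*k > -3) -> 2*k != -1) and ((not (2*k >= 3*m + 14 -> 3*g + 3*k > -3)) -> 2*k != -1).
Before the if: (3*m = 5 -> (((2*k >= 3*g + 14 -> 3*g + 3*k > -3) -> 2*k != -1) and ((not (2*k >= 3*g + 14 -> 3*g + 3*k > -3)) -> 2*k != -1))) and ((not (3*m = 5)) -> ((k > 3 -> 2*g <= 9) and ((2*k >= 3*m + 14 -> 3*g + 3*k > -3) -> 2*k != -1) and ((not (2*k >= 3*m + 14 -> 3*g + 3*k > -3)) -> 2*k != -1)))
Before g := m - 7: (3*m = 5 -> (((2*k >= 3*m - 7 -> 3*k + 3*m > 18) -> 2*k != -1) and ((not (2*k >= 3*m - 7 -> 3*k + 3*m > 18)) -> 2*k != -1))) and ((not (3*m = 5)) -> ((k > 3 -> 2*m <= 23) and ((2*k >= 3*m + 14 -> 3*k + 3*m > 18) -> 2*k != -1) and ((not (2*k >= 3*m + 14 -> 3*k + 3*m > 18)) -> 2*k != -1)))
Answer: WP = (3*m = 5 -> (((2*k >= 3*m - 7 -> 3*k + 3*m > 18) -> 2*k != -1) and ((not (2*k >= 3*m - 7 -> 3*k + 3*m > 18)) -> 2*k != -1))) and ((not (3*m = 5)) -> ((k > 3 -> 2*m <= 23) and ((2*k >= 3*m + 14 -> 3*k + 3*m > 18) -> 2*k != -1) and ((not (2*k >= 3*m + 14 -> 3*k + 3*m > 18)) -> 2*k != -1)))


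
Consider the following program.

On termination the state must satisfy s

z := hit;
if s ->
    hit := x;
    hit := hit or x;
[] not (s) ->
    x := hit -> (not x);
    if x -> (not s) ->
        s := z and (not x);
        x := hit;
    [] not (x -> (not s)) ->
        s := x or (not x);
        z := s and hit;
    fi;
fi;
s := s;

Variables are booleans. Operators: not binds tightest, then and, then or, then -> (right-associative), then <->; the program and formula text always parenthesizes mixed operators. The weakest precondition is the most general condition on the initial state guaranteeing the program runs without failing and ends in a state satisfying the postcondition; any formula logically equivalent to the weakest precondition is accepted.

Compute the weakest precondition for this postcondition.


Working backward. After the program, s must hold.
Before s := s: s
Then branch requires s; else branch requires ((hit -> (not x)) -> (not s)) -> (z and (not (hit -> (not x)))).
Before the if: (not s) -> (((hit -> (not x)) -> (not s)) -> (z and (not (hit -> (not x)))))
Before z := hit: (not s) -> (((hit -> (not x)) -> (not s)) -> (hit and (not (hit -> (not x)))))
Answer: WP = (not s) -> (((hit -> (not x)) -> (not s)) -> (hit and (not (hit -> (not x)))))


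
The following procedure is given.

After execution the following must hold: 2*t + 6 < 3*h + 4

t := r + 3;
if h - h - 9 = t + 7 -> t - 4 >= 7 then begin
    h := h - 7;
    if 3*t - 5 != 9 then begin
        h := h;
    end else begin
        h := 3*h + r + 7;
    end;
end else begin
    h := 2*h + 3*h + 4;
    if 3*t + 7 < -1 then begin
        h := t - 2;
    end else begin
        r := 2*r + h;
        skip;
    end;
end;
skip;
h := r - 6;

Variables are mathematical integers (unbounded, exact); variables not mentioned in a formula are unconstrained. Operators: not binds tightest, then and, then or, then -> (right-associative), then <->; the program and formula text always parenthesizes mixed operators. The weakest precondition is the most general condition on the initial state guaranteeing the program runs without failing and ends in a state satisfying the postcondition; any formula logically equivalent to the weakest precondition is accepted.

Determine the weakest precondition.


Working backward. After the program, the postcondition 2*t + 6 < 3*h + 4 must hold; in canonical form it is 2*t < 3*h - 2.
Before h := r - 6: 2*t < 3*r - 20
Before skip: 2*t < 3*r - 20
Then branch requires (3*t != 14 -> 2*t < 3*r - 20) and ((not (3*t != 14)) -> 2*t < 3*r - 20); else branch requires (3*t < -8 -> 2*t < 3*r - 20) and ((not (3*t < -8)) -> 2*t < 15*h + 6*r - 8).
Before the if: ((t = -16 -> t >= 11) -> ((3*t != 14 -> 2*t < 3*r - 20) and ((not (3*t != 14)) -> 2*t < 3*r - 20))) and ((not (t = -16 -> t >= 11)) -> ((3*t < -8 -> 2*t < 3*r - 20) and ((not (3*t < -8)) -> 2*t < 15*h + 6*r - 8)))
Before t := r + 3: ((r = -19 -> r >= 8) -> ((3*r != 5 -> r > 26) and ((not (3*r != 5)) -> r > 26))) and ((not (r = -19 -> r >= 8)) -> ((3*r < -17 -> r > 26) and ((not (3*r < -17)) -> 15*h + 4*r > 14)))
Answer: WP = ((r = -19 -> r >= 8) -> ((3*r != 5 -> r > 26) and ((not (3*r != 5)) -> r > 26))) and ((not (r = -19 -> r >= 8)) -> ((3*r < -17 -> r > 26) and ((not (3*r < -17)) -> 15*h + 4*r > 14)))


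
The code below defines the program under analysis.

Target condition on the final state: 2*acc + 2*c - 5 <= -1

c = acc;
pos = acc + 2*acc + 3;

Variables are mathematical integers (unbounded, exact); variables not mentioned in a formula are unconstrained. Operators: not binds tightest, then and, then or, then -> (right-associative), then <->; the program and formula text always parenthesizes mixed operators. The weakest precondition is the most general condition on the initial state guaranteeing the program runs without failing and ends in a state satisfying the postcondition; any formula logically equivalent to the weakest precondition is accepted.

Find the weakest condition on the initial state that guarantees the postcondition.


Working backward. After the program, the postcondition 2*acc + 2*c - 5 <= -1 must hold; in canonical form it is 2*acc + 2*c <= 4.
Before pos := acc + 2*acc + 3: 2*acc + 2*c <= 4
Before c := acc: 4*acc <= 4
Answer: WP = 4*acc <= 4
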